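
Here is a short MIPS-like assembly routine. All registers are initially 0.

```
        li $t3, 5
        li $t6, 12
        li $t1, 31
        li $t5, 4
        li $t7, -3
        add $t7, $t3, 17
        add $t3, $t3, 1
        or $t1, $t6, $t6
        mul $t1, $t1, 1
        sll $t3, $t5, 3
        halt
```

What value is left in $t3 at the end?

li $t3, 5 → $t3=5
li $t6, 12 → $t6=12
li $t1, 31 → $t1=31
li $t5, 4 → $t5=4
li $t7, -3 → $t7=-3
add $t7, $t3, 17 → $t7=5+17=22
add $t3, $t3, 1 → $t3=5+1=6
or $t1, $t6, $t6 → $t1=12|12=12
mul $t1, $t1, 1 → $t1=12*1=12
sll $t3, $t5, 3 → $t3=4<<3=32
halt.

32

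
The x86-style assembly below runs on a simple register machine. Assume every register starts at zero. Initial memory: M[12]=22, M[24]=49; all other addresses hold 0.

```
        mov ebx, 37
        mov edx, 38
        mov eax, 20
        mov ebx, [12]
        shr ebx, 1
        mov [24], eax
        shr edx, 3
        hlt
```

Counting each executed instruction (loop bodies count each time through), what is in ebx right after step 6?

11

mov ebx, 37 → ebx=37
mov edx, 38 → edx=38
mov eax, 20 → eax=20
mov ebx, [12] → ebx=M[12]=22
shr ebx, 1 → ebx=22>>1=11
mov [24], eax → M[24]=20
After step 6: ebx = 11.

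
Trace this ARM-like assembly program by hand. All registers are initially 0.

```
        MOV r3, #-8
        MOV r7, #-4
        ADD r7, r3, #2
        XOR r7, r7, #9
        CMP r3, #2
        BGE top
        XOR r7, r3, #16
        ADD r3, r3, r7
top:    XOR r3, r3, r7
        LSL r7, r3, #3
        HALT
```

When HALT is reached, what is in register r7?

64

MOV r3, #-8 → r3=-8
MOV r7, #-4 → r7=-4
ADD r7, r3, #2 → r7=(-8)+2=-6
XOR r7, r7, #9 → r7=(-6)^9=-13
CMP r3, #2  (cmp -8,2)
BGE top: not taken
XOR r7, r3, #16 → r7=(-8)^16=-24
ADD r3, r3, r7 → r3=(-8)+(-24)=-32
XOR r3, r3, r7 → r3=(-32)^(-24)=8
LSL r7, r3, #3 → r7=8<<3=64
halt.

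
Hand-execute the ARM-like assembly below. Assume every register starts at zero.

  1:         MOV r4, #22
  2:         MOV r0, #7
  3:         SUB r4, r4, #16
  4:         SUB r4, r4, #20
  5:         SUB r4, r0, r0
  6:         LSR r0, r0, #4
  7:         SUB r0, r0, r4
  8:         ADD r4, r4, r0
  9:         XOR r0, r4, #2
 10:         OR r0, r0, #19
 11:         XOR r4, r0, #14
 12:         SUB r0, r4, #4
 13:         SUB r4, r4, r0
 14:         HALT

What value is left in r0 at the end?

after MOV r4, #22: r4=22
after MOV r0, #7: r0=7
after SUB r4, r4, #16: r4=22-16=6
after SUB r4, r4, #20: r4=6-20=-14
after SUB r4, r0, r0: r4=7-7=0
after LSR r0, r0, #4: r0=7>>4=0
after SUB r0, r0, r4: r0=0-0=0
after ADD r4, r4, r0: r4=0+0=0
after XOR r0, r4, #2: r0=0^2=2
after OR r0, r0, #19: r0=2|19=19
after XOR r4, r0, #14: r4=19^14=29
after SUB r0, r4, #4: r0=29-4=25
after SUB r4, r4, r0: r4=29-25=4
halt.

25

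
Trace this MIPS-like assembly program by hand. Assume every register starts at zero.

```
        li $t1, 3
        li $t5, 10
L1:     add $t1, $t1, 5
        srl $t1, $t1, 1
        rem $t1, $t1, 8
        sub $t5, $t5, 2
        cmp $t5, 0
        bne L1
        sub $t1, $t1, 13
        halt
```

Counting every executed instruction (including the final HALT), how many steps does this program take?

34

li $t1, 3 → $t1=3
li $t5, 10 → $t5=10
add $t1, $t1, 5 → $t1=3+5=8
srl $t1, $t1, 1 → $t1=8>>1=4
rem $t1, $t1, 8 → $t1=4%8=4
sub $t5, $t5, 2 → $t5=10-2=8
cmp $t5, 0  (cmp 8,0)
bne L1: taken
add $t1, $t1, 5 → $t1=4+5=9
srl $t1, $t1, 1 → $t1=9>>1=4
rem $t1, $t1, 8 → $t1=4%8=4
sub $t5, $t5, 2 → $t5=8-2=6
cmp $t5, 0  (cmp 6,0)
bne L1: taken
add $t1, $t1, 5 → $t1=4+5=9
srl $t1, $t1, 1 → $t1=9>>1=4
rem $t1, $t1, 8 → $t1=4%8=4
sub $t5, $t5, 2 → $t5=6-2=4
cmp $t5, 0  (cmp 4,0)
bne L1: taken
add $t1, $t1, 5 → $t1=4+5=9
srl $t1, $t1, 1 → $t1=9>>1=4
rem $t1, $t1, 8 → $t1=4%8=4
sub $t5, $t5, 2 → $t5=4-2=2
cmp $t5, 0  (cmp 2,0)
bne L1: taken
add $t1, $t1, 5 → $t1=4+5=9
srl $t1, $t1, 1 → $t1=9>>1=4
rem $t1, $t1, 8 → $t1=4%8=4
sub $t5, $t5, 2 → $t5=2-2=0
cmp $t5, 0  (cmp 0,0)
bne L1: not taken
sub $t1, $t1, 13 → $t1=4-13=-9
halt.
Total executed instructions: 34.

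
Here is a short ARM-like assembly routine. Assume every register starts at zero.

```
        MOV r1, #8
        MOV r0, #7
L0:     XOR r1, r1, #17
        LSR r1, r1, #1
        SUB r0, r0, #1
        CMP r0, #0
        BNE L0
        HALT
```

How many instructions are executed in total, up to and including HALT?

38

r1=8
r0=7
r1=8^17=25
r1=25>>1=12
r0=7-1=6
CMP r0, #0  (cmp 6,0)
BNE L0: taken
r1=12^17=29
r1=29>>1=14
r0=6-1=5
CMP r0, #0  (cmp 5,0)
BNE L0: taken
r1=14^17=31
r1=31>>1=15
r0=5-1=4
CMP r0, #0  (cmp 4,0)
BNE L0: taken
r1=15^17=30
r1=30>>1=15
r0=4-1=3
CMP r0, #0  (cmp 3,0)
BNE L0: taken
r1=15^17=30
r1=30>>1=15
r0=3-1=2
CMP r0, #0  (cmp 2,0)
BNE L0: taken
r1=15^17=30
r1=30>>1=15
r0=2-1=1
CMP r0, #0  (cmp 1,0)
BNE L0: taken
r1=15^17=30
r1=30>>1=15
r0=1-1=0
CMP r0, #0  (cmp 0,0)
BNE L0: not taken
halt.
Total executed instructions: 38.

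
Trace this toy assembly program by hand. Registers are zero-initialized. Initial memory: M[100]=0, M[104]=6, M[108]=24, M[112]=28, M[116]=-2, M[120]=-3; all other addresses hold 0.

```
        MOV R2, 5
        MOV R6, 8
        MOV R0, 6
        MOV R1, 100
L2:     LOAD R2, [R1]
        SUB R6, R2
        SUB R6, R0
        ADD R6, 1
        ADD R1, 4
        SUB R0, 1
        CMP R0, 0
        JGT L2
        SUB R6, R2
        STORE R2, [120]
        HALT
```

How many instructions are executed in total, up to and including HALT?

55

MOV R2, 5 → R2=5
MOV R6, 8 → R6=8
MOV R0, 6 → R0=6
MOV R1, 100 → R1=100
LOAD R2, [R1] → R2=M[100]=0
SUB R6, R2 → R6=8-0=8
SUB R6, R0 → R6=8-6=2
ADD R6, 1 → R6=2+1=3
ADD R1, 4 → R1=100+4=104
SUB R0, 1 → R0=6-1=5
CMP R0, 0  (cmp 5,0)
JGT L2: taken
LOAD R2, [R1] → R2=M[104]=6
SUB R6, R2 → R6=3-6=-3
SUB R6, R0 → R6=(-3)-5=-8
ADD R6, 1 → R6=(-8)+1=-7
ADD R1, 4 → R1=104+4=108
SUB R0, 1 → R0=5-1=4
CMP R0, 0  (cmp 4,0)
JGT L2: taken
LOAD R2, [R1] → R2=M[108]=24
SUB R6, R2 → R6=(-7)-24=-31
SUB R6, R0 → R6=(-31)-4=-35
ADD R6, 1 → R6=(-35)+1=-34
ADD R1, 4 → R1=108+4=112
SUB R0, 1 → R0=4-1=3
CMP R0, 0  (cmp 3,0)
JGT L2: taken
LOAD R2, [R1] → R2=M[112]=28
SUB R6, R2 → R6=(-34)-28=-62
SUB R6, R0 → R6=(-62)-3=-65
ADD R6, 1 → R6=(-65)+1=-64
ADD R1, 4 → R1=112+4=116
SUB R0, 1 → R0=3-1=2
CMP R0, 0  (cmp 2,0)
JGT L2: taken
LOAD R2, [R1] → R2=M[116]=-2
SUB R6, R2 → R6=(-64)-(-2)=-62
SUB R6, R0 → R6=(-62)-2=-64
ADD R6, 1 → R6=(-64)+1=-63
ADD R1, 4 → R1=116+4=120
SUB R0, 1 → R0=2-1=1
CMP R0, 0  (cmp 1,0)
JGT L2: taken
LOAD R2, [R1] → R2=M[120]=-3
SUB R6, R2 → R6=(-63)-(-3)=-60
SUB R6, R0 → R6=(-60)-1=-61
ADD R6, 1 → R6=(-61)+1=-60
ADD R1, 4 → R1=120+4=124
SUB R0, 1 → R0=1-1=0
CMP R0, 0  (cmp 0,0)
JGT L2: not taken
SUB R6, R2 → R6=(-60)-(-3)=-57
STORE R2, [120] → M[120]=-3
halt.
Total executed instructions: 55.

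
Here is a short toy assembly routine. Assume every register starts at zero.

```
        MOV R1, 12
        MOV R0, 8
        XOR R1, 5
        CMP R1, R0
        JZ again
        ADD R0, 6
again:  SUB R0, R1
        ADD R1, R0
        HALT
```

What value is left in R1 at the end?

14

after MOV R1, 12: R1=12
after MOV R0, 8: R0=8
after XOR R1, 5: R1=12^5=9
CMP R1, R0  (cmp 9,8)
JZ again: not taken
after ADD R0, 6: R0=8+6=14
after SUB R0, R1: R0=14-9=5
after ADD R1, R0: R1=9+5=14
halt.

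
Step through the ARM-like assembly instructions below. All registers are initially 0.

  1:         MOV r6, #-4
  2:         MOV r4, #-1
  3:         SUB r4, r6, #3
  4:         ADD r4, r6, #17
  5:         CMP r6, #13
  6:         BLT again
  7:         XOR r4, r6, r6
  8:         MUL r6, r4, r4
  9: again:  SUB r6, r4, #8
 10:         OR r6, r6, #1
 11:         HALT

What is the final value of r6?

5

MOV r6, #-4 → r6=-4
MOV r4, #-1 → r4=-1
SUB r4, r6, #3 → r4=(-4)-3=-7
ADD r4, r6, #17 → r4=(-4)+17=13
CMP r6, #13  (cmp -4,13)
BLT again: taken
SUB r6, r4, #8 → r6=13-8=5
OR r6, r6, #1 → r6=5|1=5
halt.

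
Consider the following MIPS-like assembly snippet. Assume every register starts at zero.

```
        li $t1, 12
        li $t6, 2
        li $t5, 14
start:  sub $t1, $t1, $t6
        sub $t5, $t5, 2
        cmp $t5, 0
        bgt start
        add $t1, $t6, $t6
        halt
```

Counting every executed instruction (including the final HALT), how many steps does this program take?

33

$t1=12
$t6=2
$t5=14
$t1=12-2=10
$t5=14-2=12
cmp $t5, 0  (cmp 12,0)
bgt start: taken
$t1=10-2=8
$t5=12-2=10
cmp $t5, 0  (cmp 10,0)
bgt start: taken
$t1=8-2=6
$t5=10-2=8
cmp $t5, 0  (cmp 8,0)
bgt start: taken
$t1=6-2=4
$t5=8-2=6
cmp $t5, 0  (cmp 6,0)
bgt start: taken
$t1=4-2=2
$t5=6-2=4
cmp $t5, 0  (cmp 4,0)
bgt start: taken
$t1=2-2=0
$t5=4-2=2
cmp $t5, 0  (cmp 2,0)
bgt start: taken
$t1=0-2=-2
$t5=2-2=0
cmp $t5, 0  (cmp 0,0)
bgt start: not taken
$t1=2+2=4
halt.
Total executed instructions: 33.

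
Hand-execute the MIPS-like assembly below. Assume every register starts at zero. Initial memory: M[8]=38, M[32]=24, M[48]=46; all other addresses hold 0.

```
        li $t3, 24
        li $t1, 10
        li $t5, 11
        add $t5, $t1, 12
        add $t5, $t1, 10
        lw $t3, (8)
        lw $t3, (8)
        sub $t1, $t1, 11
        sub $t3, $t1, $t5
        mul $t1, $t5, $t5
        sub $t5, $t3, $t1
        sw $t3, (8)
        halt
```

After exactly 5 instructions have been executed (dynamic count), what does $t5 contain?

li $t3, 24 → $t3=24
li $t1, 10 → $t1=10
li $t5, 11 → $t5=11
add $t5, $t1, 12 → $t5=10+12=22
add $t5, $t1, 10 → $t5=10+10=20
After step 5: $t5 = 20.

20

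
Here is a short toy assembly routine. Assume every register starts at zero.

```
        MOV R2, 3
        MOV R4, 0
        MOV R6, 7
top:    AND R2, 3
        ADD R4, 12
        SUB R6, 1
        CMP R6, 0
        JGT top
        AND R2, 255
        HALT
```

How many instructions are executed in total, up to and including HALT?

40

MOV R2, 3 → R2=3
MOV R4, 0 → R4=0
MOV R6, 7 → R6=7
AND R2, 3 → R2=3&3=3
ADD R4, 12 → R4=0+12=12
SUB R6, 1 → R6=7-1=6
CMP R6, 0  (cmp 6,0)
JGT top: taken
AND R2, 3 → R2=3&3=3
ADD R4, 12 → R4=12+12=24
SUB R6, 1 → R6=6-1=5
CMP R6, 0  (cmp 5,0)
JGT top: taken
AND R2, 3 → R2=3&3=3
ADD R4, 12 → R4=24+12=36
SUB R6, 1 → R6=5-1=4
CMP R6, 0  (cmp 4,0)
JGT top: taken
AND R2, 3 → R2=3&3=3
ADD R4, 12 → R4=36+12=48
SUB R6, 1 → R6=4-1=3
CMP R6, 0  (cmp 3,0)
JGT top: taken
AND R2, 3 → R2=3&3=3
ADD R4, 12 → R4=48+12=60
SUB R6, 1 → R6=3-1=2
CMP R6, 0  (cmp 2,0)
JGT top: taken
AND R2, 3 → R2=3&3=3
ADD R4, 12 → R4=60+12=72
SUB R6, 1 → R6=2-1=1
CMP R6, 0  (cmp 1,0)
JGT top: taken
AND R2, 3 → R2=3&3=3
ADD R4, 12 → R4=72+12=84
SUB R6, 1 → R6=1-1=0
CMP R6, 0  (cmp 0,0)
JGT top: not taken
AND R2, 255 → R2=3&255=3
halt.
Total executed instructions: 40.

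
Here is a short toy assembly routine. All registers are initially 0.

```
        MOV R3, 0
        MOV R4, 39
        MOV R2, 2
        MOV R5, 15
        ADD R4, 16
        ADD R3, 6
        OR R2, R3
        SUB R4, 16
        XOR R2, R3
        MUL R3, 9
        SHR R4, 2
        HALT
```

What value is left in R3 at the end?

after MOV R3, 0: R3=0
after MOV R4, 39: R4=39
after MOV R2, 2: R2=2
after MOV R5, 15: R5=15
after ADD R4, 16: R4=39+16=55
after ADD R3, 6: R3=0+6=6
after OR R2, R3: R2=2|6=6
after SUB R4, 16: R4=55-16=39
after XOR R2, R3: R2=6^6=0
after MUL R3, 9: R3=6*9=54
after SHR R4, 2: R4=39>>2=9
halt.

54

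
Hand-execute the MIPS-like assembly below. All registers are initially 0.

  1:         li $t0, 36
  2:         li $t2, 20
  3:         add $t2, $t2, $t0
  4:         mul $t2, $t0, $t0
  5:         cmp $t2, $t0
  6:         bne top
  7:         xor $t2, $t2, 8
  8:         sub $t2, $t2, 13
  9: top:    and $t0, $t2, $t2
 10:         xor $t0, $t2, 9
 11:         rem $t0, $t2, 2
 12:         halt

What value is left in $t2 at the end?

1296

after li $t0, 36: $t0=36
after li $t2, 20: $t2=20
after add $t2, $t2, $t0: $t2=20+36=56
after mul $t2, $t0, $t0: $t2=36*36=1296
cmp $t2, $t0  (cmp 1296,36)
bne top: taken
after and $t0, $t2, $t2: $t0=1296&1296=1296
after xor $t0, $t2, 9: $t0=1296^9=1305
after rem $t0, $t2, 2: $t0=1296%2=0
halt.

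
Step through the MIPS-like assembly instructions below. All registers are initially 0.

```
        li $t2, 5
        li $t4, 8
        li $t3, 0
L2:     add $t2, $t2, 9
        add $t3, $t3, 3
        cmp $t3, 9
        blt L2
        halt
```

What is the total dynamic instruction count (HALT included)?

$t2=5
$t4=8
$t3=0
$t2=5+9=14
$t3=0+3=3
cmp $t3, 9  (cmp 3,9)
blt L2: taken
$t2=14+9=23
$t3=3+3=6
cmp $t3, 9  (cmp 6,9)
blt L2: taken
$t2=23+9=32
$t3=6+3=9
cmp $t3, 9  (cmp 9,9)
blt L2: not taken
halt.
Total executed instructions: 16.

16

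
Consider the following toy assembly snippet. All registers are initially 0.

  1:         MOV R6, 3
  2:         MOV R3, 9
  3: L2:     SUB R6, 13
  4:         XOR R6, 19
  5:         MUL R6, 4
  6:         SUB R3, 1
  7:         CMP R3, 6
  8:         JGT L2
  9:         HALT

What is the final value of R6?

MOV R6, 3 → R6=3
MOV R3, 9 → R3=9
SUB R6, 13 → R6=3-13=-10
XOR R6, 19 → R6=(-10)^19=-27
MUL R6, 4 → R6=(-27)*4=-108
SUB R3, 1 → R3=9-1=8
CMP R3, 6  (cmp 8,6)
JGT L2: taken
SUB R6, 13 → R6=(-108)-13=-121
XOR R6, 19 → R6=(-121)^19=-108
MUL R6, 4 → R6=(-108)*4=-432
SUB R3, 1 → R3=8-1=7
CMP R3, 6  (cmp 7,6)
JGT L2: taken
SUB R6, 13 → R6=(-432)-13=-445
XOR R6, 19 → R6=(-445)^19=-432
MUL R6, 4 → R6=(-432)*4=-1728
SUB R3, 1 → R3=7-1=6
CMP R3, 6  (cmp 6,6)
JGT L2: not taken
halt.

-1728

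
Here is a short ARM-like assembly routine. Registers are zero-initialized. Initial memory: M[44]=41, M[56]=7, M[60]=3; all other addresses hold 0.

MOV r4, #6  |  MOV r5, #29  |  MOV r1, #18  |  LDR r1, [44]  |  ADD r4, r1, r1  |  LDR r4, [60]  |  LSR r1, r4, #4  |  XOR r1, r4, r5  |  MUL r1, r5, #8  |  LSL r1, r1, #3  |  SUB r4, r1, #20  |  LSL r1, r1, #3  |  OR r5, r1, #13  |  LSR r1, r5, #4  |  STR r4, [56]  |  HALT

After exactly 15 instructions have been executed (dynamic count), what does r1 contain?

MOV r4, #6 → r4=6
MOV r5, #29 → r5=29
MOV r1, #18 → r1=18
LDR r1, [44] → r1=M[44]=41
ADD r4, r1, r1 → r4=41+41=82
LDR r4, [60] → r4=M[60]=3
LSR r1, r4, #4 → r1=3>>4=0
XOR r1, r4, r5 → r1=3^29=30
MUL r1, r5, #8 → r1=29*8=232
LSL r1, r1, #3 → r1=232<<3=1856
SUB r4, r1, #20 → r4=1856-20=1836
LSL r1, r1, #3 → r1=1856<<3=14848
OR r5, r1, #13 → r5=14848|13=14861
LSR r1, r5, #4 → r1=14861>>4=928
STR r4, [56] → M[56]=1836
After step 15: r1 = 928.

928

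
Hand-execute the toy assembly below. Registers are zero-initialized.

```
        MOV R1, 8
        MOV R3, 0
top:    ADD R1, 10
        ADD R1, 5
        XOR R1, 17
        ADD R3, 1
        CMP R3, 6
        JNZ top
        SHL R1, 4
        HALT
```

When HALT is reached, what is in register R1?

960

after MOV R1, 8: R1=8
after MOV R3, 0: R3=0
after ADD R1, 10: R1=8+10=18
after ADD R1, 5: R1=18+5=23
after XOR R1, 17: R1=23^17=6
after ADD R3, 1: R3=0+1=1
CMP R3, 6  (cmp 1,6)
JNZ top: taken
after ADD R1, 10: R1=6+10=16
after ADD R1, 5: R1=16+5=21
after XOR R1, 17: R1=21^17=4
after ADD R3, 1: R3=1+1=2
CMP R3, 6  (cmp 2,6)
JNZ top: taken
after ADD R1, 10: R1=4+10=14
after ADD R1, 5: R1=14+5=19
after XOR R1, 17: R1=19^17=2
after ADD R3, 1: R3=2+1=3
CMP R3, 6  (cmp 3,6)
JNZ top: taken
after ADD R1, 10: R1=2+10=12
after ADD R1, 5: R1=12+5=17
after XOR R1, 17: R1=17^17=0
after ADD R3, 1: R3=3+1=4
CMP R3, 6  (cmp 4,6)
JNZ top: taken
after ADD R1, 10: R1=0+10=10
after ADD R1, 5: R1=10+5=15
after XOR R1, 17: R1=15^17=30
after ADD R3, 1: R3=4+1=5
CMP R3, 6  (cmp 5,6)
JNZ top: taken
after ADD R1, 10: R1=30+10=40
after ADD R1, 5: R1=40+5=45
after XOR R1, 17: R1=45^17=60
after ADD R3, 1: R3=5+1=6
CMP R3, 6  (cmp 6,6)
JNZ top: not taken
after SHL R1, 4: R1=60<<4=960
halt.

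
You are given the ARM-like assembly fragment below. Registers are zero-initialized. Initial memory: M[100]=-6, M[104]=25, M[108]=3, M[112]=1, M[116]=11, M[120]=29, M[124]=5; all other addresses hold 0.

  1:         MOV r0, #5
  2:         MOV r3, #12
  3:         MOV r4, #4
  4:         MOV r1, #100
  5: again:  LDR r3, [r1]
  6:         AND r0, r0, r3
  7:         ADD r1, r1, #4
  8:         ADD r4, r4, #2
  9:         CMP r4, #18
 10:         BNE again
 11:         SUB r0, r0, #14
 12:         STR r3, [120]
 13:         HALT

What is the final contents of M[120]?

after MOV r0, #5: r0=5
after MOV r3, #12: r3=12
after MOV r4, #4: r4=4
after MOV r1, #100: r1=100
after LDR r3, [r1]: r3=M[100]=-6
after AND r0, r0, r3: r0=5&(-6)=0
after ADD r1, r1, #4: r1=100+4=104
after ADD r4, r4, #2: r4=4+2=6
CMP r4, #18  (cmp 6,18)
BNE again: taken
after LDR r3, [r1]: r3=M[104]=25
after AND r0, r0, r3: r0=0&25=0
after ADD r1, r1, #4: r1=104+4=108
after ADD r4, r4, #2: r4=6+2=8
CMP r4, #18  (cmp 8,18)
BNE again: taken
after LDR r3, [r1]: r3=M[108]=3
after AND r0, r0, r3: r0=0&3=0
after ADD r1, r1, #4: r1=108+4=112
after ADD r4, r4, #2: r4=8+2=10
CMP r4, #18  (cmp 10,18)
BNE again: taken
after LDR r3, [r1]: r3=M[112]=1
after AND r0, r0, r3: r0=0&1=0
after ADD r1, r1, #4: r1=112+4=116
after ADD r4, r4, #2: r4=10+2=12
CMP r4, #18  (cmp 12,18)
BNE again: taken
after LDR r3, [r1]: r3=M[116]=11
after AND r0, r0, r3: r0=0&11=0
after ADD r1, r1, #4: r1=116+4=120
after ADD r4, r4, #2: r4=12+2=14
CMP r4, #18  (cmp 14,18)
BNE again: taken
after LDR r3, [r1]: r3=M[120]=29
after AND r0, r0, r3: r0=0&29=0
after ADD r1, r1, #4: r1=120+4=124
after ADD r4, r4, #2: r4=14+2=16
CMP r4, #18  (cmp 16,18)
BNE again: taken
after LDR r3, [r1]: r3=M[124]=5
after AND r0, r0, r3: r0=0&5=0
after ADD r1, r1, #4: r1=124+4=128
after ADD r4, r4, #2: r4=16+2=18
CMP r4, #18  (cmp 18,18)
BNE again: not taken
after SUB r0, r0, #14: r0=0-14=-14
STR r3, [120] → M[120]=5
halt.

5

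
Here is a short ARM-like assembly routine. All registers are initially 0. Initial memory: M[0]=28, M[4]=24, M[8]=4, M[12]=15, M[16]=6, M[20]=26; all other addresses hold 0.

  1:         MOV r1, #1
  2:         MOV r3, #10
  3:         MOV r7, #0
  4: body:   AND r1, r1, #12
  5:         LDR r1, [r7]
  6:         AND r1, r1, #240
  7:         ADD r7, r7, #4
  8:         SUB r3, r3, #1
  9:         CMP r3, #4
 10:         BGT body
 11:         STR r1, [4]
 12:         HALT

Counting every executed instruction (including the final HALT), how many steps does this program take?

MOV r1, #1 → r1=1
MOV r3, #10 → r3=10
MOV r7, #0 → r7=0
AND r1, r1, #12 → r1=1&12=0
LDR r1, [r7] → r1=M[0]=28
AND r1, r1, #240 → r1=28&240=16
ADD r7, r7, #4 → r7=0+4=4
SUB r3, r3, #1 → r3=10-1=9
CMP r3, #4  (cmp 9,4)
BGT body: taken
AND r1, r1, #12 → r1=16&12=0
LDR r1, [r7] → r1=M[4]=24
AND r1, r1, #240 → r1=24&240=16
ADD r7, r7, #4 → r7=4+4=8
SUB r3, r3, #1 → r3=9-1=8
CMP r3, #4  (cmp 8,4)
BGT body: taken
AND r1, r1, #12 → r1=16&12=0
LDR r1, [r7] → r1=M[8]=4
AND r1, r1, #240 → r1=4&240=0
ADD r7, r7, #4 → r7=8+4=12
SUB r3, r3, #1 → r3=8-1=7
CMP r3, #4  (cmp 7,4)
BGT body: taken
AND r1, r1, #12 → r1=0&12=0
LDR r1, [r7] → r1=M[12]=15
AND r1, r1, #240 → r1=15&240=0
ADD r7, r7, #4 → r7=12+4=16
SUB r3, r3, #1 → r3=7-1=6
CMP r3, #4  (cmp 6,4)
BGT body: taken
AND r1, r1, #12 → r1=0&12=0
LDR r1, [r7] → r1=M[16]=6
AND r1, r1, #240 → r1=6&240=0
ADD r7, r7, #4 → r7=16+4=20
SUB r3, r3, #1 → r3=6-1=5
CMP r3, #4  (cmp 5,4)
BGT body: taken
AND r1, r1, #12 → r1=0&12=0
LDR r1, [r7] → r1=M[20]=26
AND r1, r1, #240 → r1=26&240=16
ADD r7, r7, #4 → r7=20+4=24
SUB r3, r3, #1 → r3=5-1=4
CMP r3, #4  (cmp 4,4)
BGT body: not taken
STR r1, [4] → M[4]=16
halt.
Total executed instructions: 47.

47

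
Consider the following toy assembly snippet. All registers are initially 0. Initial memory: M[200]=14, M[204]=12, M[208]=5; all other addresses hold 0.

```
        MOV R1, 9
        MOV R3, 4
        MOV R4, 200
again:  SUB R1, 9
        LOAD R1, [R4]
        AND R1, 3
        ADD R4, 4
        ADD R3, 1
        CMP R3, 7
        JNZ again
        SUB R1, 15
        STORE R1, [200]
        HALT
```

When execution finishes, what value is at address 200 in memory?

after MOV R1, 9: R1=9
after MOV R3, 4: R3=4
after MOV R4, 200: R4=200
after SUB R1, 9: R1=9-9=0
after LOAD R1, [R4]: R1=M[200]=14
after AND R1, 3: R1=14&3=2
after ADD R4, 4: R4=200+4=204
after ADD R3, 1: R3=4+1=5
CMP R3, 7  (cmp 5,7)
JNZ again: taken
after SUB R1, 9: R1=2-9=-7
after LOAD R1, [R4]: R1=M[204]=12
after AND R1, 3: R1=12&3=0
after ADD R4, 4: R4=204+4=208
after ADD R3, 1: R3=5+1=6
CMP R3, 7  (cmp 6,7)
JNZ again: taken
after SUB R1, 9: R1=0-9=-9
after LOAD R1, [R4]: R1=M[208]=5
after AND R1, 3: R1=5&3=1
after ADD R4, 4: R4=208+4=212
after ADD R3, 1: R3=6+1=7
CMP R3, 7  (cmp 7,7)
JNZ again: not taken
after SUB R1, 15: R1=1-15=-14
STORE R1, [200] → M[200]=-14
halt.

-14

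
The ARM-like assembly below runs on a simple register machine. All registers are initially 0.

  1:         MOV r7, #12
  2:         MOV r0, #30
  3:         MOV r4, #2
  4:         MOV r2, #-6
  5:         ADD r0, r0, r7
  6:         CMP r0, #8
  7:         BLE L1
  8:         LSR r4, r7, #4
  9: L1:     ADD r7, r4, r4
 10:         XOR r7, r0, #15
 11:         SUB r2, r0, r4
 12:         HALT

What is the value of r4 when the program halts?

after MOV r7, #12: r7=12
after MOV r0, #30: r0=30
after MOV r4, #2: r4=2
after MOV r2, #-6: r2=-6
after ADD r0, r0, r7: r0=30+12=42
CMP r0, #8  (cmp 42,8)
BLE L1: not taken
after LSR r4, r7, #4: r4=12>>4=0
after ADD r7, r4, r4: r7=0+0=0
after XOR r7, r0, #15: r7=42^15=37
after SUB r2, r0, r4: r2=42-0=42
halt.

0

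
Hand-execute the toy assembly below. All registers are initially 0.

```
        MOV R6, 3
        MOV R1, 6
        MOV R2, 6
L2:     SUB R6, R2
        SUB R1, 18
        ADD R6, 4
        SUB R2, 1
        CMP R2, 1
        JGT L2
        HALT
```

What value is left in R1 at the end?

-84

MOV R6, 3 → R6=3
MOV R1, 6 → R1=6
MOV R2, 6 → R2=6
SUB R6, R2 → R6=3-6=-3
SUB R1, 18 → R1=6-18=-12
ADD R6, 4 → R6=(-3)+4=1
SUB R2, 1 → R2=6-1=5
CMP R2, 1  (cmp 5,1)
JGT L2: taken
SUB R6, R2 → R6=1-5=-4
SUB R1, 18 → R1=(-12)-18=-30
ADD R6, 4 → R6=(-4)+4=0
SUB R2, 1 → R2=5-1=4
CMP R2, 1  (cmp 4,1)
JGT L2: taken
SUB R6, R2 → R6=0-4=-4
SUB R1, 18 → R1=(-30)-18=-48
ADD R6, 4 → R6=(-4)+4=0
SUB R2, 1 → R2=4-1=3
CMP R2, 1  (cmp 3,1)
JGT L2: taken
SUB R6, R2 → R6=0-3=-3
SUB R1, 18 → R1=(-48)-18=-66
ADD R6, 4 → R6=(-3)+4=1
SUB R2, 1 → R2=3-1=2
CMP R2, 1  (cmp 2,1)
JGT L2: taken
SUB R6, R2 → R6=1-2=-1
SUB R1, 18 → R1=(-66)-18=-84
ADD R6, 4 → R6=(-1)+4=3
SUB R2, 1 → R2=2-1=1
CMP R2, 1  (cmp 1,1)
JGT L2: not taken
halt.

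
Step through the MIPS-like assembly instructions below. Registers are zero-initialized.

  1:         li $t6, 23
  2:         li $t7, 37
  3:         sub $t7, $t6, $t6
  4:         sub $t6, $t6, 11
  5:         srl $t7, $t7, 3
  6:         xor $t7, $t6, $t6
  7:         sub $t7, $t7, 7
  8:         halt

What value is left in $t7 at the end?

after li $t6, 23: $t6=23
after li $t7, 37: $t7=37
after sub $t7, $t6, $t6: $t7=23-23=0
after sub $t6, $t6, 11: $t6=23-11=12
after srl $t7, $t7, 3: $t7=0>>3=0
after xor $t7, $t6, $t6: $t7=12^12=0
after sub $t7, $t7, 7: $t7=0-7=-7
halt.

-7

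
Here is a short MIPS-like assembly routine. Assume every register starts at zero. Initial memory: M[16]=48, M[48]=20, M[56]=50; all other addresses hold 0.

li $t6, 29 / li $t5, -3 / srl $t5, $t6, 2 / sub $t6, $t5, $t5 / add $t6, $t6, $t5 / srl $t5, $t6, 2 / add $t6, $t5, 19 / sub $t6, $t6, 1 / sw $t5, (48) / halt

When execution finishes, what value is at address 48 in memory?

1

li $t6, 29 → $t6=29
li $t5, -3 → $t5=-3
srl $t5, $t6, 2 → $t5=29>>2=7
sub $t6, $t5, $t5 → $t6=7-7=0
add $t6, $t6, $t5 → $t6=0+7=7
srl $t5, $t6, 2 → $t5=7>>2=1
add $t6, $t5, 19 → $t6=1+19=20
sub $t6, $t6, 1 → $t6=20-1=19
sw $t5, (48) → M[48]=1
halt.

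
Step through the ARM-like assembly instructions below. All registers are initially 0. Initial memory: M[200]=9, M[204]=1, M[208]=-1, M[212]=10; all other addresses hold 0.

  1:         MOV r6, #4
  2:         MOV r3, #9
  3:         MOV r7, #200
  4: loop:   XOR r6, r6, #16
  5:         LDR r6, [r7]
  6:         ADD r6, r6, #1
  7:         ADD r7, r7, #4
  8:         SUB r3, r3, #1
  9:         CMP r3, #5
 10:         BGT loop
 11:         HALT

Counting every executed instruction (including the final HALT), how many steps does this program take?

MOV r6, #4 → r6=4
MOV r3, #9 → r3=9
MOV r7, #200 → r7=200
XOR r6, r6, #16 → r6=4^16=20
LDR r6, [r7] → r6=M[200]=9
ADD r6, r6, #1 → r6=9+1=10
ADD r7, r7, #4 → r7=200+4=204
SUB r3, r3, #1 → r3=9-1=8
CMP r3, #5  (cmp 8,5)
BGT loop: taken
XOR r6, r6, #16 → r6=10^16=26
LDR r6, [r7] → r6=M[204]=1
ADD r6, r6, #1 → r6=1+1=2
ADD r7, r7, #4 → r7=204+4=208
SUB r3, r3, #1 → r3=8-1=7
CMP r3, #5  (cmp 7,5)
BGT loop: taken
XOR r6, r6, #16 → r6=2^16=18
LDR r6, [r7] → r6=M[208]=-1
ADD r6, r6, #1 → r6=(-1)+1=0
ADD r7, r7, #4 → r7=208+4=212
SUB r3, r3, #1 → r3=7-1=6
CMP r3, #5  (cmp 6,5)
BGT loop: taken
XOR r6, r6, #16 → r6=0^16=16
LDR r6, [r7] → r6=M[212]=10
ADD r6, r6, #1 → r6=10+1=11
ADD r7, r7, #4 → r7=212+4=216
SUB r3, r3, #1 → r3=6-1=5
CMP r3, #5  (cmp 5,5)
BGT loop: not taken
halt.
Total executed instructions: 32.

32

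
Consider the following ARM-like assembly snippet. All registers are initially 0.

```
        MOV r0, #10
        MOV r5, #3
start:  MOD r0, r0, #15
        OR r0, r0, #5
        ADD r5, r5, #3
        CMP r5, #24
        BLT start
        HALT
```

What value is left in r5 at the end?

24

r0=10
r5=3
r0=10%15=10
r0=10|5=15
r5=3+3=6
CMP r5, #24  (cmp 6,24)
BLT start: taken
r0=15%15=0
r0=0|5=5
r5=6+3=9
CMP r5, #24  (cmp 9,24)
BLT start: taken
r0=5%15=5
r0=5|5=5
r5=9+3=12
CMP r5, #24  (cmp 12,24)
BLT start: taken
r0=5%15=5
r0=5|5=5
r5=12+3=15
CMP r5, #24  (cmp 15,24)
BLT start: taken
r0=5%15=5
r0=5|5=5
r5=15+3=18
CMP r5, #24  (cmp 18,24)
BLT start: taken
r0=5%15=5
r0=5|5=5
r5=18+3=21
CMP r5, #24  (cmp 21,24)
BLT start: taken
r0=5%15=5
r0=5|5=5
r5=21+3=24
CMP r5, #24  (cmp 24,24)
BLT start: not taken
halt.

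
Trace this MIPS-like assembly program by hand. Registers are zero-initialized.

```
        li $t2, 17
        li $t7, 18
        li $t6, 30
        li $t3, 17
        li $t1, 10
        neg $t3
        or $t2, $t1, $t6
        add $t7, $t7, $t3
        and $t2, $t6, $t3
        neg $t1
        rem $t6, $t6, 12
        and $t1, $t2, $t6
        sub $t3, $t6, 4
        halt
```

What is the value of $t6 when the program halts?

6

$t2=17
$t7=18
$t6=30
$t3=17
$t1=10
$t3=-(17)=-17
$t2=10|30=30
$t7=18+(-17)=1
$t2=30&(-17)=14
$t1=-(10)=-10
$t6=30%12=6
$t1=14&6=6
$t3=6-4=2
halt.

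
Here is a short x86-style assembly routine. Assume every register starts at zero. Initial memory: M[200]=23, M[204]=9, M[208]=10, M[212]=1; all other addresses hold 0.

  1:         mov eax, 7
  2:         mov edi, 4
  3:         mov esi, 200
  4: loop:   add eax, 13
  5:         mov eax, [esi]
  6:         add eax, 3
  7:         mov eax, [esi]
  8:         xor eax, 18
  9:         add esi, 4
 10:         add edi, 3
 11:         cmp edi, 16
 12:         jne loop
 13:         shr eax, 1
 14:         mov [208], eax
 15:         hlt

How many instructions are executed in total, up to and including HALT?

eax=7
edi=4
esi=200
eax=7+13=20
eax=M[200]=23
eax=23+3=26
eax=M[200]=23
eax=23^18=5
esi=200+4=204
edi=4+3=7
cmp edi, 16  (cmp 7,16)
jne loop: taken
eax=5+13=18
eax=M[204]=9
eax=9+3=12
eax=M[204]=9
eax=9^18=27
esi=204+4=208
edi=7+3=10
cmp edi, 16  (cmp 10,16)
jne loop: taken
eax=27+13=40
eax=M[208]=10
eax=10+3=13
eax=M[208]=10
eax=10^18=24
esi=208+4=212
edi=10+3=13
cmp edi, 16  (cmp 13,16)
jne loop: taken
eax=24+13=37
eax=M[212]=1
eax=1+3=4
eax=M[212]=1
eax=1^18=19
esi=212+4=216
edi=13+3=16
cmp edi, 16  (cmp 16,16)
jne loop: not taken
eax=19>>1=9
mov [208], eax → M[208]=9
halt.
Total executed instructions: 42.

42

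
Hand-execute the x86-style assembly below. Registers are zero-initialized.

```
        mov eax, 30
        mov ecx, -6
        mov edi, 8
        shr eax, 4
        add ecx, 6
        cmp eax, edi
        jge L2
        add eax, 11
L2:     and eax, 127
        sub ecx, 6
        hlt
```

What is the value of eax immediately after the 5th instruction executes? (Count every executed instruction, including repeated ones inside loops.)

1

eax=30
ecx=-6
edi=8
eax=30>>4=1
ecx=(-6)+6=0
After step 5: eax = 1.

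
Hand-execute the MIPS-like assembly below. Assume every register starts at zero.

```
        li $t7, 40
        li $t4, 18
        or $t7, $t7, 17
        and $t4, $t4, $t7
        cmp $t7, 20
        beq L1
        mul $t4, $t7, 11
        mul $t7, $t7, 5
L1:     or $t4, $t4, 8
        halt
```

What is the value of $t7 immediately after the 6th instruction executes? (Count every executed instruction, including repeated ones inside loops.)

57

after li $t7, 40: $t7=40
after li $t4, 18: $t4=18
after or $t7, $t7, 17: $t7=40|17=57
after and $t4, $t4, $t7: $t4=18&57=16
cmp $t7, 20  (cmp 57,20)
beq L1: not taken
After step 6: $t7 = 57.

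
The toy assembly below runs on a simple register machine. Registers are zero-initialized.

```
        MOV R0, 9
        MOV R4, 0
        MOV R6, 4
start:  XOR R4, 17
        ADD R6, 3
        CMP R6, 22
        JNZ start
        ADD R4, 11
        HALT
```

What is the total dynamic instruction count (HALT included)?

R0=9
R4=0
R6=4
R4=0^17=17
R6=4+3=7
CMP R6, 22  (cmp 7,22)
JNZ start: taken
R4=17^17=0
R6=7+3=10
CMP R6, 22  (cmp 10,22)
JNZ start: taken
R4=0^17=17
R6=10+3=13
CMP R6, 22  (cmp 13,22)
JNZ start: taken
R4=17^17=0
R6=13+3=16
CMP R6, 22  (cmp 16,22)
JNZ start: taken
R4=0^17=17
R6=16+3=19
CMP R6, 22  (cmp 19,22)
JNZ start: taken
R4=17^17=0
R6=19+3=22
CMP R6, 22  (cmp 22,22)
JNZ start: not taken
R4=0+11=11
halt.
Total executed instructions: 29.

29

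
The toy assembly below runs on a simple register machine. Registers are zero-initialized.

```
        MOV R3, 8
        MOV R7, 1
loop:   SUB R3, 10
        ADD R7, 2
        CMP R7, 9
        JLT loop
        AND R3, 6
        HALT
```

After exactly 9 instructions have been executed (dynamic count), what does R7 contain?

5

R3=8
R7=1
R3=8-10=-2
R7=1+2=3
CMP R7, 9  (cmp 3,9)
JLT loop: taken
R3=(-2)-10=-12
R7=3+2=5
CMP R7, 9  (cmp 5,9)
After step 9: R7 = 5.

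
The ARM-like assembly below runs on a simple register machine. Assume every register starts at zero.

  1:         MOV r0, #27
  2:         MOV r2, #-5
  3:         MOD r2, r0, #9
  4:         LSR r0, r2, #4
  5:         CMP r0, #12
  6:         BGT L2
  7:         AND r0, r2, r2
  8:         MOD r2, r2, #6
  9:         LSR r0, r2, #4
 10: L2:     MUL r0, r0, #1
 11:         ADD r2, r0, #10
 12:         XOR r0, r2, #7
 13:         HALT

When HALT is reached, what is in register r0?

13

MOV r0, #27 → r0=27
MOV r2, #-5 → r2=-5
MOD r2, r0, #9 → r2=27%9=0
LSR r0, r2, #4 → r0=0>>4=0
CMP r0, #12  (cmp 0,12)
BGT L2: not taken
AND r0, r2, r2 → r0=0&0=0
MOD r2, r2, #6 → r2=0%6=0
LSR r0, r2, #4 → r0=0>>4=0
MUL r0, r0, #1 → r0=0*1=0
ADD r2, r0, #10 → r2=0+10=10
XOR r0, r2, #7 → r0=10^7=13
halt.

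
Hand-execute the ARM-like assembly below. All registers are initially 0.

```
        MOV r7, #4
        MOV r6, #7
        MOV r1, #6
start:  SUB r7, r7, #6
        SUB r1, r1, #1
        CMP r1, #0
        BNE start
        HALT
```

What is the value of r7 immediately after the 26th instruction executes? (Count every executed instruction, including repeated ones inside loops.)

-32

MOV r7, #4 → r7=4
MOV r6, #7 → r6=7
MOV r1, #6 → r1=6
SUB r7, r7, #6 → r7=4-6=-2
SUB r1, r1, #1 → r1=6-1=5
CMP r1, #0  (cmp 5,0)
BNE start: taken
SUB r7, r7, #6 → r7=(-2)-6=-8
SUB r1, r1, #1 → r1=5-1=4
CMP r1, #0  (cmp 4,0)
BNE start: taken
SUB r7, r7, #6 → r7=(-8)-6=-14
SUB r1, r1, #1 → r1=4-1=3
CMP r1, #0  (cmp 3,0)
BNE start: taken
SUB r7, r7, #6 → r7=(-14)-6=-20
SUB r1, r1, #1 → r1=3-1=2
CMP r1, #0  (cmp 2,0)
BNE start: taken
SUB r7, r7, #6 → r7=(-20)-6=-26
SUB r1, r1, #1 → r1=2-1=1
CMP r1, #0  (cmp 1,0)
BNE start: taken
SUB r7, r7, #6 → r7=(-26)-6=-32
SUB r1, r1, #1 → r1=1-1=0
CMP r1, #0  (cmp 0,0)
After step 26: r7 = -32.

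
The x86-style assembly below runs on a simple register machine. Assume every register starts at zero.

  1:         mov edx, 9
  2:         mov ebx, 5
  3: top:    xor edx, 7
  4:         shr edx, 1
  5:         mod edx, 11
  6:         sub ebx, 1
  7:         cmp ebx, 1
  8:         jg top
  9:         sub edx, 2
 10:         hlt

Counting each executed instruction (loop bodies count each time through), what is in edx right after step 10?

0

after mov edx, 9: edx=9
after mov ebx, 5: ebx=5
after xor edx, 7: edx=9^7=14
after shr edx, 1: edx=14>>1=7
after mod edx, 11: edx=7%11=7
after sub ebx, 1: ebx=5-1=4
cmp ebx, 1  (cmp 4,1)
jg top: taken
after xor edx, 7: edx=7^7=0
after shr edx, 1: edx=0>>1=0
After step 10: edx = 0.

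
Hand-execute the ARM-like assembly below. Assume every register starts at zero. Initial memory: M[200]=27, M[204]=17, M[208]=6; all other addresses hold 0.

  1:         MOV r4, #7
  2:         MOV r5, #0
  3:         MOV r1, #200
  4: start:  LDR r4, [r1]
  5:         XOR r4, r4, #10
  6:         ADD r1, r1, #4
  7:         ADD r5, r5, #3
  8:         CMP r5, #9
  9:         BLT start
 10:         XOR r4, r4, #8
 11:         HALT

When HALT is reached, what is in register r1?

after MOV r4, #7: r4=7
after MOV r5, #0: r5=0
after MOV r1, #200: r1=200
after LDR r4, [r1]: r4=M[200]=27
after XOR r4, r4, #10: r4=27^10=17
after ADD r1, r1, #4: r1=200+4=204
after ADD r5, r5, #3: r5=0+3=3
CMP r5, #9  (cmp 3,9)
BLT start: taken
after LDR r4, [r1]: r4=M[204]=17
after XOR r4, r4, #10: r4=17^10=27
after ADD r1, r1, #4: r1=204+4=208
after ADD r5, r5, #3: r5=3+3=6
CMP r5, #9  (cmp 6,9)
BLT start: taken
after LDR r4, [r1]: r4=M[208]=6
after XOR r4, r4, #10: r4=6^10=12
after ADD r1, r1, #4: r1=208+4=212
after ADD r5, r5, #3: r5=6+3=9
CMP r5, #9  (cmp 9,9)
BLT start: not taken
after XOR r4, r4, #8: r4=12^8=4
halt.

212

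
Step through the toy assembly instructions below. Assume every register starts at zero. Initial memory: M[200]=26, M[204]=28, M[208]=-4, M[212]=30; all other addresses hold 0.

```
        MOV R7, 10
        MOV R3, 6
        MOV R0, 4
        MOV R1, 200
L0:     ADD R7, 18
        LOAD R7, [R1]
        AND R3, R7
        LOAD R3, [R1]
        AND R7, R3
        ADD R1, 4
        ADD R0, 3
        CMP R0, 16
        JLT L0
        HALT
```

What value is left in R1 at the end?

after MOV R7, 10: R7=10
after MOV R3, 6: R3=6
after MOV R0, 4: R0=4
after MOV R1, 200: R1=200
after ADD R7, 18: R7=10+18=28
after LOAD R7, [R1]: R7=M[200]=26
after AND R3, R7: R3=6&26=2
after LOAD R3, [R1]: R3=M[200]=26
after AND R7, R3: R7=26&26=26
after ADD R1, 4: R1=200+4=204
after ADD R0, 3: R0=4+3=7
CMP R0, 16  (cmp 7,16)
JLT L0: taken
after ADD R7, 18: R7=26+18=44
after LOAD R7, [R1]: R7=M[204]=28
after AND R3, R7: R3=26&28=24
after LOAD R3, [R1]: R3=M[204]=28
after AND R7, R3: R7=28&28=28
after ADD R1, 4: R1=204+4=208
after ADD R0, 3: R0=7+3=10
CMP R0, 16  (cmp 10,16)
JLT L0: taken
after ADD R7, 18: R7=28+18=46
after LOAD R7, [R1]: R7=M[208]=-4
after AND R3, R7: R3=28&(-4)=28
after LOAD R3, [R1]: R3=M[208]=-4
after AND R7, R3: R7=(-4)&(-4)=-4
after ADD R1, 4: R1=208+4=212
after ADD R0, 3: R0=10+3=13
CMP R0, 16  (cmp 13,16)
JLT L0: taken
after ADD R7, 18: R7=(-4)+18=14
after LOAD R7, [R1]: R7=M[212]=30
after AND R3, R7: R3=(-4)&30=28
after LOAD R3, [R1]: R3=M[212]=30
after AND R7, R3: R7=30&30=30
after ADD R1, 4: R1=212+4=216
after ADD R0, 3: R0=13+3=16
CMP R0, 16  (cmp 16,16)
JLT L0: not taken
halt.

216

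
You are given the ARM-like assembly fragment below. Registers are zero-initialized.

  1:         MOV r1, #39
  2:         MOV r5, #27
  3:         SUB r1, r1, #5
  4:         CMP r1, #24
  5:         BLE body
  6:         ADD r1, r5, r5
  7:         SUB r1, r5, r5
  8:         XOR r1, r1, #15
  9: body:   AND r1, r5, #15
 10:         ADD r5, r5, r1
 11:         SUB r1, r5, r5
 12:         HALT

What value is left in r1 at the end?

after MOV r1, #39: r1=39
after MOV r5, #27: r5=27
after SUB r1, r1, #5: r1=39-5=34
CMP r1, #24  (cmp 34,24)
BLE body: not taken
after ADD r1, r5, r5: r1=27+27=54
after SUB r1, r5, r5: r1=27-27=0
after XOR r1, r1, #15: r1=0^15=15
after AND r1, r5, #15: r1=27&15=11
after ADD r5, r5, r1: r5=27+11=38
after SUB r1, r5, r5: r1=38-38=0
halt.

0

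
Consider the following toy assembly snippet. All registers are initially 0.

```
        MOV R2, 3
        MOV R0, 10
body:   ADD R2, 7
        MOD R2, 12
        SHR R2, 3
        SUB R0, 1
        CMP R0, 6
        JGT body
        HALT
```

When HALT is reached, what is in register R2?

1

after MOV R2, 3: R2=3
after MOV R0, 10: R0=10
after ADD R2, 7: R2=3+7=10
after MOD R2, 12: R2=10%12=10
after SHR R2, 3: R2=10>>3=1
after SUB R0, 1: R0=10-1=9
CMP R0, 6  (cmp 9,6)
JGT body: taken
after ADD R2, 7: R2=1+7=8
after MOD R2, 12: R2=8%12=8
after SHR R2, 3: R2=8>>3=1
after SUB R0, 1: R0=9-1=8
CMP R0, 6  (cmp 8,6)
JGT body: taken
after ADD R2, 7: R2=1+7=8
after MOD R2, 12: R2=8%12=8
after SHR R2, 3: R2=8>>3=1
after SUB R0, 1: R0=8-1=7
CMP R0, 6  (cmp 7,6)
JGT body: taken
after ADD R2, 7: R2=1+7=8
after MOD R2, 12: R2=8%12=8
after SHR R2, 3: R2=8>>3=1
after SUB R0, 1: R0=7-1=6
CMP R0, 6  (cmp 6,6)
JGT body: not taken
halt.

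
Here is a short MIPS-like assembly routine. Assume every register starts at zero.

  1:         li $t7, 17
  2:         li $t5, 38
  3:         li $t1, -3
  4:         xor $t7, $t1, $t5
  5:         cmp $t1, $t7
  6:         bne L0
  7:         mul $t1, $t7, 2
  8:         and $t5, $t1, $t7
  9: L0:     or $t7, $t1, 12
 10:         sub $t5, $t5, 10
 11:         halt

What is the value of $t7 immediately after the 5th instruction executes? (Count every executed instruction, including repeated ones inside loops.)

$t7=17
$t5=38
$t1=-3
$t7=(-3)^38=-37
cmp $t1, $t7  (cmp -3,-37)
After step 5: $t7 = -37.

-37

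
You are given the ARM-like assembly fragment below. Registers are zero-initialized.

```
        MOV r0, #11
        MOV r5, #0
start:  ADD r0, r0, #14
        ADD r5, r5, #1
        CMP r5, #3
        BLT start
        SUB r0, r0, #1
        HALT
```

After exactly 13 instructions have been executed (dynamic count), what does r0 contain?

53

r0=11
r5=0
r0=11+14=25
r5=0+1=1
CMP r5, #3  (cmp 1,3)
BLT start: taken
r0=25+14=39
r5=1+1=2
CMP r5, #3  (cmp 2,3)
BLT start: taken
r0=39+14=53
r5=2+1=3
CMP r5, #3  (cmp 3,3)
After step 13: r0 = 53.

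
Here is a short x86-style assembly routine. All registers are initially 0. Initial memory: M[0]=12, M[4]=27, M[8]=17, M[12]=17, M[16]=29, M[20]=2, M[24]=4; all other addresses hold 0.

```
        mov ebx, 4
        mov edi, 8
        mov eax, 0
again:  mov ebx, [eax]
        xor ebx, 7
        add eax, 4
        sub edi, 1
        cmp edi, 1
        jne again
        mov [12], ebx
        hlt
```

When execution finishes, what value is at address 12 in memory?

3

ebx=4
edi=8
eax=0
ebx=M[0]=12
ebx=12^7=11
eax=0+4=4
edi=8-1=7
cmp edi, 1  (cmp 7,1)
jne again: taken
ebx=M[4]=27
ebx=27^7=28
eax=4+4=8
edi=7-1=6
cmp edi, 1  (cmp 6,1)
jne again: taken
ebx=M[8]=17
ebx=17^7=22
eax=8+4=12
edi=6-1=5
cmp edi, 1  (cmp 5,1)
jne again: taken
ebx=M[12]=17
ebx=17^7=22
eax=12+4=16
edi=5-1=4
cmp edi, 1  (cmp 4,1)
jne again: taken
ebx=M[16]=29
ebx=29^7=26
eax=16+4=20
edi=4-1=3
cmp edi, 1  (cmp 3,1)
jne again: taken
ebx=M[20]=2
ebx=2^7=5
eax=20+4=24
edi=3-1=2
cmp edi, 1  (cmp 2,1)
jne again: taken
ebx=M[24]=4
ebx=4^7=3
eax=24+4=28
edi=2-1=1
cmp edi, 1  (cmp 1,1)
jne again: not taken
mov [12], ebx → M[12]=3
halt.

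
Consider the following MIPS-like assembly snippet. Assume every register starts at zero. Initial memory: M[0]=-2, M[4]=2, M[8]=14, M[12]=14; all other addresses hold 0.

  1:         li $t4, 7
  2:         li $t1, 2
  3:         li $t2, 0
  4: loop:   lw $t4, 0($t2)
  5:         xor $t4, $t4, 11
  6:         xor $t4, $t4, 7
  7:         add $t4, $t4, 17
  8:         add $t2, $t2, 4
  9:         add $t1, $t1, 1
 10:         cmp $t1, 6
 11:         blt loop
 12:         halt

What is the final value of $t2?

16

$t4=7
$t1=2
$t2=0
$t4=M[0]=-2
$t4=(-2)^11=-11
$t4=(-11)^7=-14
$t4=(-14)+17=3
$t2=0+4=4
$t1=2+1=3
cmp $t1, 6  (cmp 3,6)
blt loop: taken
$t4=M[4]=2
$t4=2^11=9
$t4=9^7=14
$t4=14+17=31
$t2=4+4=8
$t1=3+1=4
cmp $t1, 6  (cmp 4,6)
blt loop: taken
$t4=M[8]=14
$t4=14^11=5
$t4=5^7=2
$t4=2+17=19
$t2=8+4=12
$t1=4+1=5
cmp $t1, 6  (cmp 5,6)
blt loop: taken
$t4=M[12]=14
$t4=14^11=5
$t4=5^7=2
$t4=2+17=19
$t2=12+4=16
$t1=5+1=6
cmp $t1, 6  (cmp 6,6)
blt loop: not taken
halt.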